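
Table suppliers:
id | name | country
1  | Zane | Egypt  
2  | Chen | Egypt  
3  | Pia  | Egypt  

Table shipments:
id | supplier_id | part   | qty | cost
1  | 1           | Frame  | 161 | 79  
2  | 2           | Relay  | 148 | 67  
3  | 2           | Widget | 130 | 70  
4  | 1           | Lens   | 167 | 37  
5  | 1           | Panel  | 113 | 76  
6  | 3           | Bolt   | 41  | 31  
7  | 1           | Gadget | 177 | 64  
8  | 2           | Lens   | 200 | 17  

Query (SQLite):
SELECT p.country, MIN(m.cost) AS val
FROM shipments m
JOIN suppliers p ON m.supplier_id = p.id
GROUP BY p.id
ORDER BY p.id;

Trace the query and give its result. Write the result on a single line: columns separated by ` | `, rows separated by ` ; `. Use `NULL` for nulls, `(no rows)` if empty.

Egypt | 37 ; Egypt | 17 ; Egypt | 31

Join each shipments row to its suppliers via supplier_id.
Group joined rows by suppliers.id; compute MIN(m.cost) per group.
  1: ids {1, 4, 5, 7} → MIN(m.cost)=37
  2: ids {2, 3, 8} → MIN(m.cost)=17
  3: ids {6} → MIN(m.cost)=31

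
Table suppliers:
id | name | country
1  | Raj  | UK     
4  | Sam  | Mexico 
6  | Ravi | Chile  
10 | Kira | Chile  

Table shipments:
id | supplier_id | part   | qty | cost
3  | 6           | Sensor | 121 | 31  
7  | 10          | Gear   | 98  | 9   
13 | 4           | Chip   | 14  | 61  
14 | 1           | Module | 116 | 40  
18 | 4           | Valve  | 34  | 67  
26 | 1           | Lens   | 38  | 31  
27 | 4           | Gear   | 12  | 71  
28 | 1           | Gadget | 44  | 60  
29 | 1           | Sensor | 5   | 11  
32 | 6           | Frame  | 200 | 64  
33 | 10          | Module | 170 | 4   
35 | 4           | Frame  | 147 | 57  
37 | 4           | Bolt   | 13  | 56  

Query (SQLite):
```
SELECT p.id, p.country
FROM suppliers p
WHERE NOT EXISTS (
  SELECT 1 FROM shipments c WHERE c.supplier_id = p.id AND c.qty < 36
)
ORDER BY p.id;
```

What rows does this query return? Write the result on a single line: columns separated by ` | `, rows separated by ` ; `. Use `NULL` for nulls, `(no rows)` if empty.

For each suppliers row, check whether any shipments with matching supplier_id has qty < 36.
Keep rows where that is false.

6 | Chile ; 10 | Chile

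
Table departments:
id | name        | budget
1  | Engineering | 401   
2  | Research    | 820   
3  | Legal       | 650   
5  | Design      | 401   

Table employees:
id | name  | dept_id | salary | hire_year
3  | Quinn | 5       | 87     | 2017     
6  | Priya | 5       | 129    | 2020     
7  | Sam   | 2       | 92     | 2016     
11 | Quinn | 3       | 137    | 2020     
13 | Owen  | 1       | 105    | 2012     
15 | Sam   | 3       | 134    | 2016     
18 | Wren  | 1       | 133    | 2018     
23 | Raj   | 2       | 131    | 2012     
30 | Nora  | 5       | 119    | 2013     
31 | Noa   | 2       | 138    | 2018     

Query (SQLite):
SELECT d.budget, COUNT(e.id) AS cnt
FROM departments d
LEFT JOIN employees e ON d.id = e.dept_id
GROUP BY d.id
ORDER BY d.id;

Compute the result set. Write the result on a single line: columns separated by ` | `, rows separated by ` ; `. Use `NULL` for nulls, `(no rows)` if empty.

401 | 2 ; 820 | 3 ; 650 | 2 ; 401 | 3

LEFT JOIN keeps every departments row; unmatched ones get NULL for employees columns.
Group by departments.id and compute COUNT(e.id). COUNT(col) of an all-NULL group is 0.
  1: ids {13, 18} → COUNT(e.id)=2
  2: ids {7, 23, 31} → COUNT(e.id)=3
  3: ids {11, 15} → COUNT(e.id)=2
  5: ids {3, 6, 30} → COUNT(e.id)=3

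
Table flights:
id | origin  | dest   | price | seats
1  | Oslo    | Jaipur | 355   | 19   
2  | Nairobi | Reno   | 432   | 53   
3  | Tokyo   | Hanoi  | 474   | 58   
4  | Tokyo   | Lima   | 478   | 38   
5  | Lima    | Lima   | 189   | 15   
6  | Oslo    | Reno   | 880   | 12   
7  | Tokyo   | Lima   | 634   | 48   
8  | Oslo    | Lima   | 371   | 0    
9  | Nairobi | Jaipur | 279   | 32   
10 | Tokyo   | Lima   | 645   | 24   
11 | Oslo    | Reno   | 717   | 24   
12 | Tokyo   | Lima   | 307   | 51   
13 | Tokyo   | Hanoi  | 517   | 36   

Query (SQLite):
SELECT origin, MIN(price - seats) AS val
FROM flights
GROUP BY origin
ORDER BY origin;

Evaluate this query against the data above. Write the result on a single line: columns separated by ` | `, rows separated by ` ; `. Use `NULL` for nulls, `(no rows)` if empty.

For each row compute price - seats.
Group by origin; take MIN of the expression per group.
  Lima: ids {5} → MIN(price - seats)=174
  Nairobi: ids {2, 9} → MIN(price - seats)=247
  Oslo: ids {1, 6, 8, 11} → MIN(price - seats)=336
  Tokyo: ids {3, 4, 7, 10, 12, 13} → MIN(price - seats)=256

Lima | 174 ; Nairobi | 247 ; Oslo | 336 ; Tokyo | 256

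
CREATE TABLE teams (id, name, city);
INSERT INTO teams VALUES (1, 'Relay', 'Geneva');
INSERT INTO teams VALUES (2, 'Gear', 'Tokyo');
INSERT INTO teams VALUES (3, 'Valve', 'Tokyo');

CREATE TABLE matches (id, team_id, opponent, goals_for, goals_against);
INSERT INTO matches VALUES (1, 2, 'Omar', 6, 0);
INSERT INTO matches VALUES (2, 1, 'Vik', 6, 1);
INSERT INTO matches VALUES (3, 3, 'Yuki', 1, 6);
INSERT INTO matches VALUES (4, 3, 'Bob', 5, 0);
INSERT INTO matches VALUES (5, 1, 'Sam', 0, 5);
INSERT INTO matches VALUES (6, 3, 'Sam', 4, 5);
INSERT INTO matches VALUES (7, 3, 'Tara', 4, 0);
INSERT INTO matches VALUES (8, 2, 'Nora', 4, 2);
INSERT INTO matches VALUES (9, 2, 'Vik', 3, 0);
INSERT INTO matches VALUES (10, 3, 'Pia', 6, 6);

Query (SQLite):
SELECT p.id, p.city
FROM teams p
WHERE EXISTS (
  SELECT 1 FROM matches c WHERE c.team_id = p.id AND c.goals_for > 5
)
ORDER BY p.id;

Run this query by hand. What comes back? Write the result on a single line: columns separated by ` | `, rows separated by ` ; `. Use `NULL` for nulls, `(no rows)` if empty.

For each teams row, check whether any matches with matching team_id has goals_for > 5.
Keep rows where that is true.

1 | Geneva ; 2 | Tokyo ; 3 | Tokyo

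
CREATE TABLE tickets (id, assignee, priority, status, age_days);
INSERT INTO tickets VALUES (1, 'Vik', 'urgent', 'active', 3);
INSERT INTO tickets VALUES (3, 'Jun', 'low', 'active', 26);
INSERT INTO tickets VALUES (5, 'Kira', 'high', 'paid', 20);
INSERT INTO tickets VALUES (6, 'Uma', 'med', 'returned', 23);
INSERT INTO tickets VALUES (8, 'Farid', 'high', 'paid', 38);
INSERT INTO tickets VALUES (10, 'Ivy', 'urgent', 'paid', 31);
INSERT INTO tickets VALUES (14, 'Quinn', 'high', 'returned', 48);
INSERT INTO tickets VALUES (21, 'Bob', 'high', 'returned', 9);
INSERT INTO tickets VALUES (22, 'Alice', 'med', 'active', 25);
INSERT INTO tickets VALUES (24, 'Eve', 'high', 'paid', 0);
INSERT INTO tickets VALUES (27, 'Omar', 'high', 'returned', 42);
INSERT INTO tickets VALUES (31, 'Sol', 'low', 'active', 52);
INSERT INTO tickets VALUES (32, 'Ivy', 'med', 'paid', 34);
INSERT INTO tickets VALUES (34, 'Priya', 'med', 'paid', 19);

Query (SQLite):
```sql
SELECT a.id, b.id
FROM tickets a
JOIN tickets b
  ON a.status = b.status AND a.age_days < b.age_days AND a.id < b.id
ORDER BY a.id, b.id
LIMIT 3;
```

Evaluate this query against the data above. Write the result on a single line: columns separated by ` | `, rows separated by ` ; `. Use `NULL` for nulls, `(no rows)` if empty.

Pairs (a,b) with same status, a.age_days < b.age_days, a.id < b.id.
status groups: active:{1,3,22,31} paid:{5,8,10,24,32,34} returned:{6,14,21,27}
Ordered by (a.id, b.id); first 3.

1 | 3 ; 1 | 22 ; 1 | 31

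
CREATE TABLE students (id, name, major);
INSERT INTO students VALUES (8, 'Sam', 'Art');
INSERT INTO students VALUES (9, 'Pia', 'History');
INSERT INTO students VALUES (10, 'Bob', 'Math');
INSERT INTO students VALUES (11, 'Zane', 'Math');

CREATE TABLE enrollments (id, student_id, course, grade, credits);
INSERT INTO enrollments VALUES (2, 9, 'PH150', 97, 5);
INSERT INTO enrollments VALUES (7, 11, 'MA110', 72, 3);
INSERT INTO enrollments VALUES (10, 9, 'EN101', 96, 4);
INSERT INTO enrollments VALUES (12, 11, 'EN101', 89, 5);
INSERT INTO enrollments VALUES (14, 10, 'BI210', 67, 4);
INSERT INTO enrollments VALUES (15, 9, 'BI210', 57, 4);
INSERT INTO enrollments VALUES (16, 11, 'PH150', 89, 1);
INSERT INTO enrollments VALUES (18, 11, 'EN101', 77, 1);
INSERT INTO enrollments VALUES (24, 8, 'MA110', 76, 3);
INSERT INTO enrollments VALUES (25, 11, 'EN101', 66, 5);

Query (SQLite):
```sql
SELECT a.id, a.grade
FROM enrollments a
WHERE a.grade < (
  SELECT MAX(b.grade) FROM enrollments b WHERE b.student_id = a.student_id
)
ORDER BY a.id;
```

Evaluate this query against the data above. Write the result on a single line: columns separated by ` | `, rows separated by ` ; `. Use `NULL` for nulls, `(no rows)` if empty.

For each enrollments row a, compute MAX(grade) over rows sharing a.student_id.
Keep row a if a.grade < that per-group MAX.
  student_id=8: MAX(grade) = 76
  student_id=9: MAX(grade) = 97
  student_id=10: MAX(grade) = 67
  student_id=11: MAX(grade) = 89

7 | 72 ; 10 | 96 ; 15 | 57 ; 18 | 77 ; 25 | 66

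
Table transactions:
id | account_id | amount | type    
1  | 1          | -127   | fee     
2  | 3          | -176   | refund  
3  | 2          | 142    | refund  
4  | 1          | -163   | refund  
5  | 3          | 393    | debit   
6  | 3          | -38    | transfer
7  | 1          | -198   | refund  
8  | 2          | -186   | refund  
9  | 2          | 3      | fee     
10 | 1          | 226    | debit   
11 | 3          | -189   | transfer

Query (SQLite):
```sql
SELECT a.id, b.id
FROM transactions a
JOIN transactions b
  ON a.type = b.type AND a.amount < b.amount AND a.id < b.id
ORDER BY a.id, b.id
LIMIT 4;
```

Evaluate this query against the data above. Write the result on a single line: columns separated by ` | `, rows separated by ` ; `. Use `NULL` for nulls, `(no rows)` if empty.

1 | 9 ; 2 | 3 ; 2 | 4 ; 7 | 8

Pairs (a,b) with same type, a.amount < b.amount, a.id < b.id.
type groups: debit:{5,10} fee:{1,9} refund:{2,3,4,7,8} transfer:{6,11}
Ordered by (a.id, b.id); first 4.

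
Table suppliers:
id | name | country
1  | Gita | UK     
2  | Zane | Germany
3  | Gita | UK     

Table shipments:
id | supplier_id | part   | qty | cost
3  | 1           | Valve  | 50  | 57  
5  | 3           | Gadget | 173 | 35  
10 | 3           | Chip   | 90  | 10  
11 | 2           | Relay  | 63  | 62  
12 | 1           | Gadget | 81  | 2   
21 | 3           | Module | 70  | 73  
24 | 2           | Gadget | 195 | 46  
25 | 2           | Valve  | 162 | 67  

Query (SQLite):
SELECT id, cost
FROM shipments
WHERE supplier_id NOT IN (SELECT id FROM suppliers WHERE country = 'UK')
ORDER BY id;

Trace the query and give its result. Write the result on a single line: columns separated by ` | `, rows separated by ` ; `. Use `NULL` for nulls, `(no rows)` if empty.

11 | 62 ; 24 | 46 ; 25 | 67

Inner query: suppliers.id where country = 'UK'.
Outer: keep shipments rows whose supplier_id is not in that set.
Inner query → {1, 3}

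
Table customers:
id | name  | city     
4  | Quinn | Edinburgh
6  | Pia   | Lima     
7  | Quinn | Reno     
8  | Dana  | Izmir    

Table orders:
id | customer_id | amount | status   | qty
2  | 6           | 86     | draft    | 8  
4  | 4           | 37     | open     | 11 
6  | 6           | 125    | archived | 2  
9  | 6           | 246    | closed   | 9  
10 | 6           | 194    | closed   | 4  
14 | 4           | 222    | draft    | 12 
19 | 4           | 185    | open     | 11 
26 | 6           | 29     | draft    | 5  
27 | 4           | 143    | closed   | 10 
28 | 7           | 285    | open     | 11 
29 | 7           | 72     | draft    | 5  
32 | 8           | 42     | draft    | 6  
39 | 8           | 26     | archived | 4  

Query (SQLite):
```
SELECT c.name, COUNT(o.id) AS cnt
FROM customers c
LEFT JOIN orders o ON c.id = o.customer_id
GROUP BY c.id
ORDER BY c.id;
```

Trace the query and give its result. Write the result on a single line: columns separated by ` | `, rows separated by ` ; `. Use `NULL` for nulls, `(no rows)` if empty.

Quinn | 4 ; Pia | 5 ; Quinn | 2 ; Dana | 2

LEFT JOIN keeps every customers row; unmatched ones get NULL for orders columns.
Group by customers.id and compute COUNT(o.id). COUNT(col) of an all-NULL group is 0.
  4: ids {4, 14, 19, 27} → COUNT(o.id)=4
  6: ids {2, 6, 9, 10, 26} → COUNT(o.id)=5
  7: ids {28, 29} → COUNT(o.id)=2
  8: ids {32, 39} → COUNT(o.id)=2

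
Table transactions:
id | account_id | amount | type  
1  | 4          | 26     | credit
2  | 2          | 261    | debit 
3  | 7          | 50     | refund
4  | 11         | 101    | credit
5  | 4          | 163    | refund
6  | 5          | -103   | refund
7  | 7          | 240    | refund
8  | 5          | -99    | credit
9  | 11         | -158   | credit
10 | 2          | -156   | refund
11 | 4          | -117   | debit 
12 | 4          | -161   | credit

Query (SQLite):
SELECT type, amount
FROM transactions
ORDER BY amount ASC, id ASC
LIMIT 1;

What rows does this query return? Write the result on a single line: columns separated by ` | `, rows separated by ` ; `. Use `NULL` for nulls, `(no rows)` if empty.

Sort by amount asc, tiebreak id asc: (-161, id=12), (-158, id=9), (-156, id=10), (-117, id=11) …. Take first 1.

credit | -161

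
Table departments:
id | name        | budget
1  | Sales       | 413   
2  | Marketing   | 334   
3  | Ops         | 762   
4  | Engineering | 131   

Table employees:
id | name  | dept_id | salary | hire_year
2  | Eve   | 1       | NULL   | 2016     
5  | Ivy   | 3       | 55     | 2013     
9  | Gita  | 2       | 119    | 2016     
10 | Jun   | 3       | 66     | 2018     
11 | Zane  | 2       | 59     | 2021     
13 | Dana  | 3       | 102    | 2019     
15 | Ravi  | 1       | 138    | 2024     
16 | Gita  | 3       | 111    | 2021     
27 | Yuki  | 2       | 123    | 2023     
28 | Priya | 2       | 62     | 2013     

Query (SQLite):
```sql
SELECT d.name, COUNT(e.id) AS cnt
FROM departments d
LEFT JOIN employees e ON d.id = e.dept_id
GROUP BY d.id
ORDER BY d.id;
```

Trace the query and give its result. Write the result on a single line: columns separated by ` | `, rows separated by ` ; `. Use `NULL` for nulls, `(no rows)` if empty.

Sales | 2 ; Marketing | 4 ; Ops | 4 ; Engineering | 0

LEFT JOIN keeps every departments row; unmatched ones get NULL for employees columns.
Group by departments.id and compute COUNT(e.id). COUNT(col) of an all-NULL group is 0.
  1: ids {2, 15} → COUNT(e.id)=2
  2: ids {9, 11, 27, 28} → COUNT(e.id)=4
  3: ids {5, 10, 13, 16} → COUNT(e.id)=4
  4: ids {—} → COUNT(e.id)=0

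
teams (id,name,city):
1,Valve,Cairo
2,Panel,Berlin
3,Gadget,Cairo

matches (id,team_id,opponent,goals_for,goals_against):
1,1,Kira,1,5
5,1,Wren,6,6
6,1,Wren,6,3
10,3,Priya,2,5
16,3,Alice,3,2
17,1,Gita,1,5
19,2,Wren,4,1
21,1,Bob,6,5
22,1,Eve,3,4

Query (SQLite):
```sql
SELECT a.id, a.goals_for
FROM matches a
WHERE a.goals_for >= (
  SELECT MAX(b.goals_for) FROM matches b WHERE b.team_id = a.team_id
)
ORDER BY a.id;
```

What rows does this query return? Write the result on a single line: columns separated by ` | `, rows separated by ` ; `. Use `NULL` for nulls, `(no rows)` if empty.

5 | 6 ; 6 | 6 ; 16 | 3 ; 19 | 4 ; 21 | 6

For each matches row a, compute MAX(goals_for) over rows sharing a.team_id.
Keep row a if a.goals_for >= that per-group MAX.
  team_id=1: MAX(goals_for) = 6
  team_id=2: MAX(goals_for) = 4
  team_id=3: MAX(goals_for) = 3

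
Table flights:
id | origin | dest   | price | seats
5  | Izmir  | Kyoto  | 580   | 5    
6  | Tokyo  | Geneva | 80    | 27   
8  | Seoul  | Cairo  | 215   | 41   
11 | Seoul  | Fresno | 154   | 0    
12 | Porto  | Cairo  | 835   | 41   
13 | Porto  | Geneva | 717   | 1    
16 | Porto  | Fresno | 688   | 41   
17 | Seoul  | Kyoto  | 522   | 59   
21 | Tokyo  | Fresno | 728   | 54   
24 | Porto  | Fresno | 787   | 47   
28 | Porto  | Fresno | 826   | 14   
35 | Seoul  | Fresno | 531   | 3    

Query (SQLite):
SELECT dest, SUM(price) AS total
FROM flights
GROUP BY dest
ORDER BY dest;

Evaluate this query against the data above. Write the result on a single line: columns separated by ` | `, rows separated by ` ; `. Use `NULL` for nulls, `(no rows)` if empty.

Partition flights by dest; compute SUM(price) within each group.
  Cairo: ids {8, 12} → SUM(price)=1050
  Fresno: ids {11, 16, 21, 24, 28, 35} → SUM(price)=3714
  Geneva: ids {6, 13} → SUM(price)=797
  Kyoto: ids {5, 17} → SUM(price)=1102

Cairo | 1050 ; Fresno | 3714 ; Geneva | 797 ; Kyoto | 1102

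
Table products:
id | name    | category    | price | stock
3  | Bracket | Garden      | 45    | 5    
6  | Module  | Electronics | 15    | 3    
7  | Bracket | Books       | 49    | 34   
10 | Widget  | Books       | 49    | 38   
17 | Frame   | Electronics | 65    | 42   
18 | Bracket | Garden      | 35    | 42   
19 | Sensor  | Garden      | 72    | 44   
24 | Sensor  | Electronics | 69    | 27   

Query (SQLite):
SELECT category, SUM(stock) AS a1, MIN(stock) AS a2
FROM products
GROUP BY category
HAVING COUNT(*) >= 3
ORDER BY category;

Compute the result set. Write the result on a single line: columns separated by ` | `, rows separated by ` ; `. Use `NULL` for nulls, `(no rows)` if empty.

Electronics | 72 | 3 ; Garden | 91 | 5

Group products by category.
Per group compute: SUM(stock), MIN(stock).
HAVING: drop groups with fewer than 3 rows.
  Books: ids {7, 10} → SUM(stock)=72, MIN(stock)=34
  Electronics: ids {6, 17, 24} → SUM(stock)=72, MIN(stock)=3
  Garden: ids {3, 18, 19} → SUM(stock)=91, MIN(stock)=5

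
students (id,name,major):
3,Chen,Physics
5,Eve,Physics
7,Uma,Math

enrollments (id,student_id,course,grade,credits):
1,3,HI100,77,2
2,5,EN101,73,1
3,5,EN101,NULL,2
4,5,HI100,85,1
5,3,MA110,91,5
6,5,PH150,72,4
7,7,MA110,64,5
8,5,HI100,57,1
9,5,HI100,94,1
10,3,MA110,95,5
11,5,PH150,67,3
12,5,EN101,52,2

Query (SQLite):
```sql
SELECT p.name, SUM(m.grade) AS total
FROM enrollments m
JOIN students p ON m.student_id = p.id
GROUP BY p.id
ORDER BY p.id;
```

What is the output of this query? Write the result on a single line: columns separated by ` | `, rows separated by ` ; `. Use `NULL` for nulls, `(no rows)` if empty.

Chen | 263 ; Eve | 500 ; Uma | 64

Join each enrollments row to its students via student_id.
Group joined rows by students.id; compute SUM(m.grade) per group.
  3: ids {1, 5, 10} → SUM(m.grade)=263
  5: ids {2, 3, 4, 6, 8, 9, 11, 12} → SUM(m.grade)=500
  7: ids {7} → SUM(m.grade)=64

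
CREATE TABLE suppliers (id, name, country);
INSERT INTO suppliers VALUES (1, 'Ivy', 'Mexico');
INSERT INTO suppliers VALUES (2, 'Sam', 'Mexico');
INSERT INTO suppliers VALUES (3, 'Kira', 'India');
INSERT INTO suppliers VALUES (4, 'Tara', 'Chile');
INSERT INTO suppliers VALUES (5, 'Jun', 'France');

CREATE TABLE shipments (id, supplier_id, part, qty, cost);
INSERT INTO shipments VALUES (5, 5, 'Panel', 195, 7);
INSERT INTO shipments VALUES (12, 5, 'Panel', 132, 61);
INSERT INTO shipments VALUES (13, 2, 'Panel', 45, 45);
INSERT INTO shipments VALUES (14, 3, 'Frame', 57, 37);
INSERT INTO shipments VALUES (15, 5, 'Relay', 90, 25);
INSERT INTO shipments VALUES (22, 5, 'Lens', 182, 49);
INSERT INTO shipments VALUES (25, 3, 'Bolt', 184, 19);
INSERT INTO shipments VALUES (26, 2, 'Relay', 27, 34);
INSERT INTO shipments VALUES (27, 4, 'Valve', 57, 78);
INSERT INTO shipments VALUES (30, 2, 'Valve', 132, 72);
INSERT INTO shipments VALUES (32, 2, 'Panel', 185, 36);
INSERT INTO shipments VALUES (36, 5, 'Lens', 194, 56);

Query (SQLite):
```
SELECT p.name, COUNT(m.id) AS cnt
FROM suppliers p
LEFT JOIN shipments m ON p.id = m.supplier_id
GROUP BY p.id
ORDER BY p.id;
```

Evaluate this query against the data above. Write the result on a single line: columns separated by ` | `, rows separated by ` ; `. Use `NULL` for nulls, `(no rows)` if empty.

LEFT JOIN keeps every suppliers row; unmatched ones get NULL for shipments columns.
Group by suppliers.id and compute COUNT(m.id). COUNT(col) of an all-NULL group is 0.
  1: ids {—} → COUNT(m.id)=0
  2: ids {13, 26, 30, 32} → COUNT(m.id)=4
  3: ids {14, 25} → COUNT(m.id)=2
  4: ids {27} → COUNT(m.id)=1
  5: ids {5, 12, 15, 22, 36} → COUNT(m.id)=5

Ivy | 0 ; Sam | 4 ; Kira | 2 ; Tara | 1 ; Jun | 5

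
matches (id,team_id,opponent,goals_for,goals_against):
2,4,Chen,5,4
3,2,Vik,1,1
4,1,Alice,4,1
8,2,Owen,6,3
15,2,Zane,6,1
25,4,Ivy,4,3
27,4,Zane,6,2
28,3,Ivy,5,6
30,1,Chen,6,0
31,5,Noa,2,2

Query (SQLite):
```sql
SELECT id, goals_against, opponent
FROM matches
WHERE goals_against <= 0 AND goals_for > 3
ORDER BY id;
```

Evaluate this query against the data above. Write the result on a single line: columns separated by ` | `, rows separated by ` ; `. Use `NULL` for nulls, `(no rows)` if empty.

30 | 0 | Chen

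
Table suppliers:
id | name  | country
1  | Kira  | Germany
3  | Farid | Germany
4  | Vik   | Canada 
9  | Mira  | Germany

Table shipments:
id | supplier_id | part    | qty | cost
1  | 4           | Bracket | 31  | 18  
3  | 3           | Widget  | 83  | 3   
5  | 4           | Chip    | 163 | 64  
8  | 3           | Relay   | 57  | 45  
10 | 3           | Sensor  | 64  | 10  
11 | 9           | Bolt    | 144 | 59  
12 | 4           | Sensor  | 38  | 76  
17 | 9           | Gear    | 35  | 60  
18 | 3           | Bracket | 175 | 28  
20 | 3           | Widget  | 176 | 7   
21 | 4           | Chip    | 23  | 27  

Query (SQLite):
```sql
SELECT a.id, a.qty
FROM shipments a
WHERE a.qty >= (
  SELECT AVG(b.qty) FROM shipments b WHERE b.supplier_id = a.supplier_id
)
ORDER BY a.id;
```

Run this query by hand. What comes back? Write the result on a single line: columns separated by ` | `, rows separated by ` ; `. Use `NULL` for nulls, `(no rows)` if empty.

5 | 163 ; 11 | 144 ; 18 | 175 ; 20 | 176

For each shipments row a, compute AVG(qty) over rows sharing a.supplier_id.
Keep row a if a.qty >= that per-group AVG.
  supplier_id=3: AVG(qty) = 111.0
  supplier_id=4: AVG(qty) = 63.75
  supplier_id=9: AVG(qty) = 89.5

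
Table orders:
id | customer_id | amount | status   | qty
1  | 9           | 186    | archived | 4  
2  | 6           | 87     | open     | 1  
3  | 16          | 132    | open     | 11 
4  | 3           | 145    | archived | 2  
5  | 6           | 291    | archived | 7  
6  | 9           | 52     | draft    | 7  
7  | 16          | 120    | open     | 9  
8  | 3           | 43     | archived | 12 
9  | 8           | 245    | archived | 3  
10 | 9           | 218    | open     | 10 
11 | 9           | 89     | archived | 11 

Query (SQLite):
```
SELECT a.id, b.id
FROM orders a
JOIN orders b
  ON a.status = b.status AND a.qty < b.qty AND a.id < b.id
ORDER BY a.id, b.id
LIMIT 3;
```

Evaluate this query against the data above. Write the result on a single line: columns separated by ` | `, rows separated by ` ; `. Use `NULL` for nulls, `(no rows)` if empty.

Pairs (a,b) with same status, a.qty < b.qty, a.id < b.id.
status groups: archived:{1,4,5,8,9,11} draft:{6} open:{2,3,7,10}
Ordered by (a.id, b.id); first 3.

1 | 5 ; 1 | 8 ; 1 | 11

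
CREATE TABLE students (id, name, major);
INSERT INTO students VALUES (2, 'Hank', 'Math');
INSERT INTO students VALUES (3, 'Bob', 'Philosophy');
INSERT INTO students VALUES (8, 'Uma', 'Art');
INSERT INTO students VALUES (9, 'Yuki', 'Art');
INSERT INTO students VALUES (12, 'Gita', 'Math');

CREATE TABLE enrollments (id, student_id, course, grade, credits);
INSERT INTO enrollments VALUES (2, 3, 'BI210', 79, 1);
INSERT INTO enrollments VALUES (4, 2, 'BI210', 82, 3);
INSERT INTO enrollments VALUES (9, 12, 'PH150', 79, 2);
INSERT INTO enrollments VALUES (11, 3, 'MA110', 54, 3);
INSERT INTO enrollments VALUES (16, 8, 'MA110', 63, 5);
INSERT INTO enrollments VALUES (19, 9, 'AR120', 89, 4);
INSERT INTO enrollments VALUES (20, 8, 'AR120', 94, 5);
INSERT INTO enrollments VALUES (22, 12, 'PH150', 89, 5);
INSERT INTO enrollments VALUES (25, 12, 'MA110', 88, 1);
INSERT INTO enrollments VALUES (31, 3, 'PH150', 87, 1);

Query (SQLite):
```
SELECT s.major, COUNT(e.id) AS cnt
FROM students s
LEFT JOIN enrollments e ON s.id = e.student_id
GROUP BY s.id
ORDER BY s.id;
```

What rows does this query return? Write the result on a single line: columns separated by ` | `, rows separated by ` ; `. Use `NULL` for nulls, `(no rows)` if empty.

Math | 1 ; Philosophy | 3 ; Art | 2 ; Art | 1 ; Math | 3

LEFT JOIN keeps every students row; unmatched ones get NULL for enrollments columns.
Group by students.id and compute COUNT(e.id). COUNT(col) of an all-NULL group is 0.
  2: ids {4} → COUNT(e.id)=1
  3: ids {2, 11, 31} → COUNT(e.id)=3
  8: ids {16, 20} → COUNT(e.id)=2
  9: ids {19} → COUNT(e.id)=1
  12: ids {9, 22, 25} → COUNT(e.id)=3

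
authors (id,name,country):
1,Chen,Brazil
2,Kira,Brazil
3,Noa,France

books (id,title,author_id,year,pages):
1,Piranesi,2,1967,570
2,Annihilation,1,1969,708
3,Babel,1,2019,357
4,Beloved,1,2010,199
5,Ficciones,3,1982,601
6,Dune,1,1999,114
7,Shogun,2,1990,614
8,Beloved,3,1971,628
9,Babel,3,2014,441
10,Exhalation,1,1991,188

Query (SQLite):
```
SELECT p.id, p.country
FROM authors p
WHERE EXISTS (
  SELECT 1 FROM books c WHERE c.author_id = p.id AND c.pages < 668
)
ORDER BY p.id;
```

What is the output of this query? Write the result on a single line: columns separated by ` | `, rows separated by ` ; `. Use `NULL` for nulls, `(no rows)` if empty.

For each authors row, check whether any books with matching author_id has pages < 668.
Keep rows where that is true.

1 | Brazil ; 2 | Brazil ; 3 | France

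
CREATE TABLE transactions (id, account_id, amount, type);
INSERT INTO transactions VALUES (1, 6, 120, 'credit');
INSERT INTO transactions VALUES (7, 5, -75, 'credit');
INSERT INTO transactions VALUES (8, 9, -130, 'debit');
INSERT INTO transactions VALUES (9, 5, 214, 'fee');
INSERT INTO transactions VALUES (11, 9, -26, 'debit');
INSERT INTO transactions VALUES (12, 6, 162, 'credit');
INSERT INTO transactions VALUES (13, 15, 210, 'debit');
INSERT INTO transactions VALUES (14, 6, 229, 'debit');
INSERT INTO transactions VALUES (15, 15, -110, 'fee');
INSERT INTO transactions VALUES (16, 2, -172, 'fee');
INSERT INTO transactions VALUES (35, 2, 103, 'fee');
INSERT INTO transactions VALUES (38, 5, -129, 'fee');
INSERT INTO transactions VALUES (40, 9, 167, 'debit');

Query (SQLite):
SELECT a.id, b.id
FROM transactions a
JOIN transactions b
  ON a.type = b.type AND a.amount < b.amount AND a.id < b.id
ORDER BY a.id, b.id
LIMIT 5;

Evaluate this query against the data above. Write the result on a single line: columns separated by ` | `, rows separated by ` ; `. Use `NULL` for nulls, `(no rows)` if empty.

1 | 12 ; 7 | 12 ; 8 | 11 ; 8 | 13 ; 8 | 14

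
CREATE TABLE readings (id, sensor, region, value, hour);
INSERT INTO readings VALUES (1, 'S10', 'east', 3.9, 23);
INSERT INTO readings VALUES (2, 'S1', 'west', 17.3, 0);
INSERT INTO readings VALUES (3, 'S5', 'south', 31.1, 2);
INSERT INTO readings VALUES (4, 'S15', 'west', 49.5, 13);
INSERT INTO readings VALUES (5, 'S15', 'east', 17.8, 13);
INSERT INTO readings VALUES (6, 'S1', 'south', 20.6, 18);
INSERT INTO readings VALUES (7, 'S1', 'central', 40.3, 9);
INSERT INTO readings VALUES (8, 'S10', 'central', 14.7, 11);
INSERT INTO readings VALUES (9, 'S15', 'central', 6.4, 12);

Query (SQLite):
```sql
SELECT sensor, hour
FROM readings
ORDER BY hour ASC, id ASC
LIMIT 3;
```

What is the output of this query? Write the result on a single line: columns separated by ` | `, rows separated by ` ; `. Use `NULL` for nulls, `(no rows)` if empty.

S1 | 0 ; S5 | 2 ; S1 | 9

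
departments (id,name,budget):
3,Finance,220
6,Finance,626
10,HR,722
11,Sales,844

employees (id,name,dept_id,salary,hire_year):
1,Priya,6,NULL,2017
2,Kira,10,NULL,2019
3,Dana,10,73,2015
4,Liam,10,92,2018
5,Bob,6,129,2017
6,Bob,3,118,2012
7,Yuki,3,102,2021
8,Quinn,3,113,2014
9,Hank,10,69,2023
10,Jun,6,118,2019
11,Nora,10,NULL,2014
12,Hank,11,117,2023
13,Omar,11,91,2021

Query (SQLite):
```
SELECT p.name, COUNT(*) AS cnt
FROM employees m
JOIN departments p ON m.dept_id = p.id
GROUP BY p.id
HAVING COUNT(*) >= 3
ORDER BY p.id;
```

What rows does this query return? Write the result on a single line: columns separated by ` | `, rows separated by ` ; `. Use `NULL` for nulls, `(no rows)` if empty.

Join each employees row to its departments via dept_id.
Group joined rows by departments.id; compute COUNT(*) per group.
HAVING: keep groups with count ≥ 3.
  3: ids {6, 7, 8} → COUNT(*)=3
  6: ids {1, 5, 10} → COUNT(*)=3
  10: ids {2, 3, 4, 9, 11} → COUNT(*)=5
  11: ids {12, 13} → COUNT(*)=2

Finance | 3 ; Finance | 3 ; HR | 5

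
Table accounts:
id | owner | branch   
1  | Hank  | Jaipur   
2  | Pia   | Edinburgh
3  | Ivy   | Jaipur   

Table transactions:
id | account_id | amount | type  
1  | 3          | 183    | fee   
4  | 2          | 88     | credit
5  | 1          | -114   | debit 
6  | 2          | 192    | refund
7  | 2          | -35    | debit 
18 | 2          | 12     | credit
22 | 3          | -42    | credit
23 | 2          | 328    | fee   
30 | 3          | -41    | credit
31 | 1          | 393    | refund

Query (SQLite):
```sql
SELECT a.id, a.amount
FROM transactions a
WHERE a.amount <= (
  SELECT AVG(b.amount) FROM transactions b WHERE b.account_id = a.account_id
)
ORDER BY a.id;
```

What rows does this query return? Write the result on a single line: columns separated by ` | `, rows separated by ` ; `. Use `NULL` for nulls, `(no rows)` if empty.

For each transactions row a, compute AVG(amount) over rows sharing a.account_id.
Keep row a if a.amount <= that per-group AVG.
  account_id=1: AVG(amount) = 139.5
  account_id=2: AVG(amount) = 117.0
  account_id=3: AVG(amount) = 33.333333

4 | 88 ; 5 | -114 ; 7 | -35 ; 18 | 12 ; 22 | -42 ; 30 | -41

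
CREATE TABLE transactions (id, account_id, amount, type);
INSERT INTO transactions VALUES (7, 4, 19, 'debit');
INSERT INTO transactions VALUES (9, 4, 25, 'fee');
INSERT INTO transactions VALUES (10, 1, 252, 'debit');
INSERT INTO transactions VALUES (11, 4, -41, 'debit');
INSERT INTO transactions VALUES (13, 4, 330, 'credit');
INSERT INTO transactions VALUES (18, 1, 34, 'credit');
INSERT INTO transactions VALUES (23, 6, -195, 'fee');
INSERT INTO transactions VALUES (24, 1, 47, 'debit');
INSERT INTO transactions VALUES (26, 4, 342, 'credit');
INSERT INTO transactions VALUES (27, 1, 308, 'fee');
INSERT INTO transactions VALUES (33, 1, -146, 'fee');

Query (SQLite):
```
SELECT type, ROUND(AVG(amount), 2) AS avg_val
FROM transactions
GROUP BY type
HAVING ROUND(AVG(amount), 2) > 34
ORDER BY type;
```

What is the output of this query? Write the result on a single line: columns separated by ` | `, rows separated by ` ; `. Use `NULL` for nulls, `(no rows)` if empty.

credit | 235.33 ; debit | 69.25

Partition transactions by type; compute ROUND(AVG(amount), 2) within each group.
HAVING: keep groups where ROUND(AVG(amount), 2) > 34.
  credit: ids {13, 18, 26} → ROUND(AVG(amount), 2)=235.33
  debit: ids {7, 10, 11, 24} → ROUND(AVG(amount), 2)=69.25
  fee: ids {9, 23, 27, 33} → ROUND(AVG(amount), 2)=-2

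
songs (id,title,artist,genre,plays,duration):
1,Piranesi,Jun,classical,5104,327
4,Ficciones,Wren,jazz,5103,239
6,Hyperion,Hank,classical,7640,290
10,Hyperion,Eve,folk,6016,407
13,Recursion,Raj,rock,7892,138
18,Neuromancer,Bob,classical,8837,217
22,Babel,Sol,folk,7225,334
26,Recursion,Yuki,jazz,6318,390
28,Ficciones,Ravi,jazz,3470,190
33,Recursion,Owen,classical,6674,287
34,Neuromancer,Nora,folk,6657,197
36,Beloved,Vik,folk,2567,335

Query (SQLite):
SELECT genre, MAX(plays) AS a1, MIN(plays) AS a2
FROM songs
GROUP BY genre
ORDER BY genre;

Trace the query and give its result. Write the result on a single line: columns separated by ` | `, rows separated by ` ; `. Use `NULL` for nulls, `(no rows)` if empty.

Group songs by genre.
Per group compute: MAX(plays), MIN(plays).
  classical: ids {1, 6, 18, 33} → MAX(plays)=8837, MIN(plays)=5104
  folk: ids {10, 22, 34, 36} → MAX(plays)=7225, MIN(plays)=2567
  jazz: ids {4, 26, 28} → MAX(plays)=6318, MIN(plays)=3470
  rock: ids {13} → MAX(plays)=7892, MIN(plays)=7892

classical | 8837 | 5104 ; folk | 7225 | 2567 ; jazz | 6318 | 3470 ; rock | 7892 | 7892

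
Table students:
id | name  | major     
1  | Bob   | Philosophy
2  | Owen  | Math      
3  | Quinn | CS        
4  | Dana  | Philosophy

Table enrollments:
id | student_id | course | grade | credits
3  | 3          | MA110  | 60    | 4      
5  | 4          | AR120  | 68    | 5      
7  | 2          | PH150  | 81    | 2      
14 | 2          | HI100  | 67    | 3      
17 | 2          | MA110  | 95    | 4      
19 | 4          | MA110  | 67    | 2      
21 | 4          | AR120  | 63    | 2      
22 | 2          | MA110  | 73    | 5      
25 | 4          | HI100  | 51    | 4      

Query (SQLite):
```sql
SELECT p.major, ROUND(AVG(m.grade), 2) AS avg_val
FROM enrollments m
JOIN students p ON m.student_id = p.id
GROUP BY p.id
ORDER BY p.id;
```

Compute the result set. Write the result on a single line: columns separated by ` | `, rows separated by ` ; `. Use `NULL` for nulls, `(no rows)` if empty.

Math | 79 ; CS | 60 ; Philosophy | 62.25

Join each enrollments row to its students via student_id.
Group joined rows by students.id; compute ROUND(AVG(m.grade), 2) per group.
  2: ids {7, 14, 17, 22} → ROUND(AVG(m.grade), 2)=79
  3: ids {3} → ROUND(AVG(m.grade), 2)=60
  4: ids {5, 19, 21, 25} → ROUND(AVG(m.grade), 2)=62.25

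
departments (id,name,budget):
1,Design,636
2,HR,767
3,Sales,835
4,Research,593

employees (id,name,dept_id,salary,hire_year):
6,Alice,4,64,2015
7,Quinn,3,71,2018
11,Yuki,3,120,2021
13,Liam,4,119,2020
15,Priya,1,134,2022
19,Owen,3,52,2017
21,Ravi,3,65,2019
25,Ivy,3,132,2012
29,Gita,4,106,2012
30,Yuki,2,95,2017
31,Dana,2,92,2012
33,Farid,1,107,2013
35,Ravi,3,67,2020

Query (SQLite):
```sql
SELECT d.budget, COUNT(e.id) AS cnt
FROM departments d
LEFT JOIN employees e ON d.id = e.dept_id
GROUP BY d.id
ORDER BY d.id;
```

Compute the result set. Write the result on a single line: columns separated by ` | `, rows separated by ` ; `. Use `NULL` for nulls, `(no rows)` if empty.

LEFT JOIN keeps every departments row; unmatched ones get NULL for employees columns.
Group by departments.id and compute COUNT(e.id). COUNT(col) of an all-NULL group is 0.
  1: ids {15, 33} → COUNT(e.id)=2
  2: ids {30, 31} → COUNT(e.id)=2
  3: ids {7, 11, 19, 21, 25, 35} → COUNT(e.id)=6
  4: ids {6, 13, 29} → COUNT(e.id)=3

636 | 2 ; 767 | 2 ; 835 | 6 ; 593 | 3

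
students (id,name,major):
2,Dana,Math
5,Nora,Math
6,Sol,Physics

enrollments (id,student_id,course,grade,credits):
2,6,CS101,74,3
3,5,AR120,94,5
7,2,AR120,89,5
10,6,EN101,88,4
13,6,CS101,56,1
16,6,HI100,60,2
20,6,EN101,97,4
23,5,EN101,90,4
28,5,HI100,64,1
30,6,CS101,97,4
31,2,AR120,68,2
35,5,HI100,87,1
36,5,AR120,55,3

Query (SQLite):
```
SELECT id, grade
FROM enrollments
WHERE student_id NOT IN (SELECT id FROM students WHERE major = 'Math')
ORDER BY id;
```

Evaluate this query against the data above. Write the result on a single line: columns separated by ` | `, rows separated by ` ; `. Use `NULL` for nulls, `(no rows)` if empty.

Inner query: students.id where major = 'Math'.
Outer: keep enrollments rows whose student_id is not in that set.
Inner query → {2, 5}

2 | 74 ; 10 | 88 ; 13 | 56 ; 16 | 60 ; 20 | 97 ; 30 | 97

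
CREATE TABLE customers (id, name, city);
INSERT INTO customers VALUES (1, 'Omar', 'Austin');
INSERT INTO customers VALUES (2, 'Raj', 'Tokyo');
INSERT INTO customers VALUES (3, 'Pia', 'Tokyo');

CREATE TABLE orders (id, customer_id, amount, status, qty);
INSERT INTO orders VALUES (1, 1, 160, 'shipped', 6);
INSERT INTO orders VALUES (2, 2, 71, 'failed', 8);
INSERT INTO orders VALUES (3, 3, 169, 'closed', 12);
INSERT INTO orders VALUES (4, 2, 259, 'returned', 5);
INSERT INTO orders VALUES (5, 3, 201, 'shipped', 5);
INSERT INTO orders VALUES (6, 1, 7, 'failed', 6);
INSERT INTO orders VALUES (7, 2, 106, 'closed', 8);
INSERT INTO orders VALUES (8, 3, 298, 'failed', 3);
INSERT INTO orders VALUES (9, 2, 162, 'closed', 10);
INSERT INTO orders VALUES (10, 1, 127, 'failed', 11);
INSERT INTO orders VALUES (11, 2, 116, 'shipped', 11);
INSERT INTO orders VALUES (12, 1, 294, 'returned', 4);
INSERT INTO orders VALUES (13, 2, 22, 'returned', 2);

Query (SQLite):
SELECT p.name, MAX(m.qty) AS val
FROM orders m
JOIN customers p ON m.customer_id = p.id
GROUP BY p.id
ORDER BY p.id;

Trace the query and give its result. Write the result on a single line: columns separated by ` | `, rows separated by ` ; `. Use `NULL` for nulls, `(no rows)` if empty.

Join each orders row to its customers via customer_id.
Group joined rows by customers.id; compute MAX(m.qty) per group.
  1: ids {1, 6, 10, 12} → MAX(m.qty)=11
  2: ids {2, 4, 7, 9, 11, 13} → MAX(m.qty)=11
  3: ids {3, 5, 8} → MAX(m.qty)=12

Omar | 11 ; Raj | 11 ; Pia | 12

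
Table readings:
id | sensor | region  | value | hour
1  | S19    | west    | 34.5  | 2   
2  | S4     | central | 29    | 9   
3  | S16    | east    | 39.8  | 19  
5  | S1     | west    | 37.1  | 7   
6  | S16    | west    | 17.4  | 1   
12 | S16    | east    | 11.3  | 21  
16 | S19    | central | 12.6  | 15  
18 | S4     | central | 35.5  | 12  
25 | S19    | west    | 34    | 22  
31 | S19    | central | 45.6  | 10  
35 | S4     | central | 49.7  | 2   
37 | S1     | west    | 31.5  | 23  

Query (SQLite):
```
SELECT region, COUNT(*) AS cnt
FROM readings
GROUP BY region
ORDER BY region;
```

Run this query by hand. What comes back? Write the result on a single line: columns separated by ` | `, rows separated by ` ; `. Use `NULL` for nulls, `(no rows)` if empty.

central | 5 ; east | 2 ; west | 5

Partition readings by region; compute COUNT(*) within each group.
  central: ids {2, 16, 18, 31, 35} → COUNT(*)=5
  east: ids {3, 12} → COUNT(*)=2
  west: ids {1, 5, 6, 25, 37} → COUNT(*)=5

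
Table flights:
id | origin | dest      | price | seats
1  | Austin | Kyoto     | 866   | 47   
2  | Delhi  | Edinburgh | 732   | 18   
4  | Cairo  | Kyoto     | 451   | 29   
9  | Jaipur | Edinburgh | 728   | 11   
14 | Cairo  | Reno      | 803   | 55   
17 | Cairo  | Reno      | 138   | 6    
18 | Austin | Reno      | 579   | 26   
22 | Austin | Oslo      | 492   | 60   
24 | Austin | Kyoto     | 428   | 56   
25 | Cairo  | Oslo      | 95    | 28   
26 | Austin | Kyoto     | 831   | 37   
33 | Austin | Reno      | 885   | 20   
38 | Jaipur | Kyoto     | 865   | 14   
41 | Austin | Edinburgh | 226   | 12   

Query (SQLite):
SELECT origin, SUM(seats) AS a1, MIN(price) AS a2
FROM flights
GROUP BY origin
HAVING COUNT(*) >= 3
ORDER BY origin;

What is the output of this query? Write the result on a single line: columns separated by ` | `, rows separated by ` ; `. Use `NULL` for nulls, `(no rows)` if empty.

Group flights by origin.
Per group compute: SUM(seats), MIN(price).
HAVING: drop groups with fewer than 3 rows.
  Austin: ids {1, 18, 22, 24, 26, 33, 41} → SUM(seats)=258, MIN(price)=226
  Cairo: ids {4, 14, 17, 25} → SUM(seats)=118, MIN(price)=95
  Delhi: ids {2} → SUM(seats)=18, MIN(price)=732
  Jaipur: ids {9, 38} → SUM(seats)=25, MIN(price)=728

Austin | 258 | 226 ; Cairo | 118 | 95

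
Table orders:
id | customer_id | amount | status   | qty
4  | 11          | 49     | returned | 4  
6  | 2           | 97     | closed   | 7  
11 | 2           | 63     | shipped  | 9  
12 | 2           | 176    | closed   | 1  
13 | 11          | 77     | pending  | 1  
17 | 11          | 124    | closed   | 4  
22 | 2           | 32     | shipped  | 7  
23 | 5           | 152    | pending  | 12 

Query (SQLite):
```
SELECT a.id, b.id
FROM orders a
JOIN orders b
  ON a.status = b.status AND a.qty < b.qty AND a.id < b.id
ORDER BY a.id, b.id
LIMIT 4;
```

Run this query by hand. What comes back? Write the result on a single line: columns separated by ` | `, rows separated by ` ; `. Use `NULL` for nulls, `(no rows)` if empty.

Pairs (a,b) with same status, a.qty < b.qty, a.id < b.id.
status groups: closed:{6,12,17} pending:{13,23} returned:{4} shipped:{11,22}
Ordered by (a.id, b.id); first 4.

12 | 17 ; 13 | 23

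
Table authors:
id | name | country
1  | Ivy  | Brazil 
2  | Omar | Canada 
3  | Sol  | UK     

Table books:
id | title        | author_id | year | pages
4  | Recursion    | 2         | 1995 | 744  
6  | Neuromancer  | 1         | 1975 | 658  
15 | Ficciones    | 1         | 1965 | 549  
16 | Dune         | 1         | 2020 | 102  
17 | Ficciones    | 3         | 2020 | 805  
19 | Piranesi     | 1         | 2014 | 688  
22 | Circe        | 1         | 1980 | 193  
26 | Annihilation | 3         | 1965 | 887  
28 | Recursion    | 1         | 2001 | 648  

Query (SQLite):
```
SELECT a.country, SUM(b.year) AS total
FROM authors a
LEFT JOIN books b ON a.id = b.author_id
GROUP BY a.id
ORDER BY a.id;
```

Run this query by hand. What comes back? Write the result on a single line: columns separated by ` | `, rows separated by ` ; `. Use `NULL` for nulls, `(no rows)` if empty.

LEFT JOIN keeps every authors row; unmatched ones get NULL for books columns.
Group by authors.id and compute SUM(b.year). SUM over an all-NULL group is NULL.
  1: ids {6, 15, 16, 19, 22, 28} → SUM(b.year)=11955
  2: ids {4} → SUM(b.year)=1995
  3: ids {17, 26} → SUM(b.year)=3985

Brazil | 11955 ; Canada | 1995 ; UK | 3985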